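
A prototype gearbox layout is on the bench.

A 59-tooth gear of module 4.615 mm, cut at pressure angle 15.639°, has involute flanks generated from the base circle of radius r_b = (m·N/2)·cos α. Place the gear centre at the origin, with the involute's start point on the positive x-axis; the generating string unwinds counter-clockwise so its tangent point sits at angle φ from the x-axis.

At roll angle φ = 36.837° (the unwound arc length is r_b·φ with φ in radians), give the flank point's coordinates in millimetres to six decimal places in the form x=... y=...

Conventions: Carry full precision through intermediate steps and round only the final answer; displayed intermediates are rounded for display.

x=155.461911 y=11.140769

topology: single-mesh involute geometry — m = 4.615, N = 59
pitch radius r_p = m·N/2 = 4.615·59/2 = 136.142500
base radius r_b = r_p·cos α = 136.142500·cos 15.639° = 131.102409
roll angle φ = 36.837° = 0.64292694 rad
x = r_b·(cos φ + φ·sin φ) = 155.461911
y = r_b·(sin φ − φ·cos φ) = 11.140769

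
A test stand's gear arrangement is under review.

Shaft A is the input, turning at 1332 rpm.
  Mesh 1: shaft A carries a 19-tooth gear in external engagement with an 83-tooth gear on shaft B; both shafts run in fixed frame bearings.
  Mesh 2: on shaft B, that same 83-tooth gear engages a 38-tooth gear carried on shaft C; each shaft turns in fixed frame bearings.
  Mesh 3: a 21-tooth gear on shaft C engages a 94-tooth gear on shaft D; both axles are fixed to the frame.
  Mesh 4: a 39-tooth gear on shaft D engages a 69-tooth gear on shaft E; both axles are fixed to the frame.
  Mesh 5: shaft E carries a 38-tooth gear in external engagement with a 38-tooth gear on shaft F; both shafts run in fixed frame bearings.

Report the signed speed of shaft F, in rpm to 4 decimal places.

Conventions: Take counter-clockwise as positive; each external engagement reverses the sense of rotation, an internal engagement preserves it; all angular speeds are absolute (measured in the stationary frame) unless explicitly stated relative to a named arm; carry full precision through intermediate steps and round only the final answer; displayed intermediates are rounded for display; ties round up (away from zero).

5-mesh fixed-axis compound train (all bearings frame-fixed)
mesh 1 [19T→83T]: ω = 1332.0000×19/83 = 304.9157 rpm, sense flips to −
mesh 2 [83T→38T]: ω = 304.9157×83/38 = 666.0000 rpm, sense flips to +
mesh 3 [21T→94T]: ω = 666.0000×21/94 = 148.7872 rpm, sense flips to −
mesh 4 [39T→69T]: ω = 148.7872×39/69 = 84.0971 rpm, sense flips to +
mesh 5 [38T→38T]: ω = 84.0971×38/38 = 84.0971 rpm, sense flips to −
signed output speed = -84.0971 rpm

-84.0971 rpm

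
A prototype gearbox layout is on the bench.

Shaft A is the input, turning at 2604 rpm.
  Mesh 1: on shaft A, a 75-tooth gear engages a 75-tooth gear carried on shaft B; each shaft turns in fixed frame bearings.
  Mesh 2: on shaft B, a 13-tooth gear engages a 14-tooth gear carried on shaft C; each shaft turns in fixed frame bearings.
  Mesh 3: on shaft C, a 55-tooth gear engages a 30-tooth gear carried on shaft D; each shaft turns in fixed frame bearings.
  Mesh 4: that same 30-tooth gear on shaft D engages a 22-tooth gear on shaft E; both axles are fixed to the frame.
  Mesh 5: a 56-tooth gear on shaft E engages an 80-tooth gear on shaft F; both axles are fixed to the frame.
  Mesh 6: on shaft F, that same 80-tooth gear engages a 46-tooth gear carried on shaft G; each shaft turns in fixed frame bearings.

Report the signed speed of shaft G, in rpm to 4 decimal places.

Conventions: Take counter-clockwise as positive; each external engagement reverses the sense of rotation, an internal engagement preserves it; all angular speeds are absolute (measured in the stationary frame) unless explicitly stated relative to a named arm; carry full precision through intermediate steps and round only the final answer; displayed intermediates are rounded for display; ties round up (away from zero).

6-mesh fixed-axis compound train (all bearings frame-fixed)
mesh 1 [75T→75T]: ω = 2604.0000×75/75 = 2604.0000 rpm, sense flips to −
mesh 2 [13T→14T]: ω = 2604.0000×13/14 = 2418.0000 rpm, sense flips to +
mesh 3 [55T→30T]: ω = 2418.0000×55/30 = 4433.0000 rpm, sense flips to −
mesh 4 [30T→22T]: ω = 4433.0000×30/22 = 6045.0000 rpm, sense flips to +
mesh 5 [56T→80T]: ω = 6045.0000×56/80 = 4231.5000 rpm, sense flips to −
mesh 6 [80T→46T]: ω = 4231.5000×80/46 = 7359.1304 rpm, sense flips to +
signed output speed = +7359.1304 rpm

+7359.1304 rpm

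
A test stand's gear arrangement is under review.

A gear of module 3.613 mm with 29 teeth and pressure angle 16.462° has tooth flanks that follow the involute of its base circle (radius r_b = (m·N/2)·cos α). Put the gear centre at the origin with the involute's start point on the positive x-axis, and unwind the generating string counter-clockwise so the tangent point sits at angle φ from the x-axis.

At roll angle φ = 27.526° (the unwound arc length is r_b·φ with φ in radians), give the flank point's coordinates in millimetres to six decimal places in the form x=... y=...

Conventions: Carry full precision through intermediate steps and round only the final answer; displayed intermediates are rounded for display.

x=55.708587 y=1.814435

topology: single-mesh involute geometry — m = 3.613, N = 29
pitch radius r_p = m·N/2 = 3.613·29/2 = 52.388500
base radius r_b = r_p·cos α = 52.388500·cos 16.462° = 50.240985
roll angle φ = 27.526° = 0.48041933 rad
x = r_b·(cos φ + φ·sin φ) = 55.708587
y = r_b·(sin φ − φ·cos φ) = 1.814435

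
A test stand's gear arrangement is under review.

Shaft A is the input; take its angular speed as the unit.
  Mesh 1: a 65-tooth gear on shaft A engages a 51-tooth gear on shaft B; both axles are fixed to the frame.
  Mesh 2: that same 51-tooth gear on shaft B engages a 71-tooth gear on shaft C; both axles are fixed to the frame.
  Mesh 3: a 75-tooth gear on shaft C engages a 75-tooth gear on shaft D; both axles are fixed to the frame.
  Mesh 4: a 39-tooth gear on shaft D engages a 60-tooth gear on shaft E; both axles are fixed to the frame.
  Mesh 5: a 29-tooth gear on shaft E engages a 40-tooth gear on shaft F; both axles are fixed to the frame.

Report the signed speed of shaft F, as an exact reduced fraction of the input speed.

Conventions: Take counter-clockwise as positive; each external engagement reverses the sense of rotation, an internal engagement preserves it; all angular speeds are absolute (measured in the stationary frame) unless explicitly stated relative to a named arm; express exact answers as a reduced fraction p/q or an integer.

-4901/11360

5-mesh fixed-axis compound train (all bearings frame-fixed)
mesh 1 [65T→51T]: |ω|/ω_in = 1×65/51 = 65/51, sense flips to −
mesh 2 [51T→71T]: |ω|/ω_in = (65/51)×51/71 = 65/71, sense flips to +
mesh 3 [75T→75T]: |ω|/ω_in = (65/71)×75/75 = 65/71, sense flips to −
mesh 4 [39T→60T]: |ω|/ω_in = (65/71)×39/60 = 169/284, sense flips to +
mesh 5 [29T→40T]: |ω|/ω_in = (169/284)×29/40 = 4901/11360, sense flips to −
signed output speed (× input speed) = -4901/11360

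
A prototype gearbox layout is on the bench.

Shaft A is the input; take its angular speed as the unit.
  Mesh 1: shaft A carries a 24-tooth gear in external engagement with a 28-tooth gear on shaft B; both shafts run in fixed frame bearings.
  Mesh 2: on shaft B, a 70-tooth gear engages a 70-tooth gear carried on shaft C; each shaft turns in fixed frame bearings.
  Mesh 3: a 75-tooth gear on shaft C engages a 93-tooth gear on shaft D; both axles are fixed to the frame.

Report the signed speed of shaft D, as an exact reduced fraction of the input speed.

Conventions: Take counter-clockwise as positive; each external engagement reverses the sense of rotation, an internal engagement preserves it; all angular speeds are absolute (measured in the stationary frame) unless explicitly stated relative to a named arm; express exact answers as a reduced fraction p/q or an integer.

3-mesh fixed-axis compound train (all bearings frame-fixed)
mesh 1 [24T→28T]: |ω|/ω_in = 1×24/28 = 6/7, sense flips to −
mesh 2 [70T→70T]: |ω|/ω_in = (6/7)×70/70 = 6/7, sense flips to +
mesh 3 [75T→93T]: |ω|/ω_in = (6/7)×75/93 = 150/217, sense flips to −
signed output speed (× input speed) = -150/217

-150/217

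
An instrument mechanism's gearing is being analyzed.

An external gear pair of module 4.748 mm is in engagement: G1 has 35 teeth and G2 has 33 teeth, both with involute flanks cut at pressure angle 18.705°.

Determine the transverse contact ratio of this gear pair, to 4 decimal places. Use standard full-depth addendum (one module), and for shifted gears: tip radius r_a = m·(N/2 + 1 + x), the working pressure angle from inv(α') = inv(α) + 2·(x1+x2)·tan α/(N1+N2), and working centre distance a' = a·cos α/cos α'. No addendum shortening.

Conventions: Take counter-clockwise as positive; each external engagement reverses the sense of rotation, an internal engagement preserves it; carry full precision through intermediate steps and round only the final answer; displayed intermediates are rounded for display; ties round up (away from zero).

recognized (one external pair, fixed centres): single-mesh tooth geometry, m = 4.748, N1 = 35, N2 = 33
base radii: r_b1 = 78.701377, r_b2 = 74.204155
tip radii: r_a1 = 87.838000, r_a2 = 83.090000
no profile shift: α' = α, a' = a
action lengths: √(r_a1²−r_b1²) = 39.007788, √(r_a2²−r_b2²) = 37.385711
base pitch p_b = π·m·cos α = 14.128438
CR = (39.007788 + 37.385711 − 161.432000·sin 18.70500°)/14.128438 = 1.742794
contact ratio ≈ 1.7428

1.7428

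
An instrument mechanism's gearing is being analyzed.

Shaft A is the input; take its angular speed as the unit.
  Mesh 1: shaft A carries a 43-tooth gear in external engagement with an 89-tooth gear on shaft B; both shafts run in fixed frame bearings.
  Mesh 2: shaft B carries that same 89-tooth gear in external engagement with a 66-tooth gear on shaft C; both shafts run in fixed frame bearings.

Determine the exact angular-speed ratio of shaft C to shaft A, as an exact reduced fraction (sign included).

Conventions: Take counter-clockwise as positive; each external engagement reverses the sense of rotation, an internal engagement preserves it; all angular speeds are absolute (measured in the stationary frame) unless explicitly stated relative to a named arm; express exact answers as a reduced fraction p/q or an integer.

43/66

class = fixed-axis compound train [2 meshes; 2 ratios multiply, 2 sense flips]
mesh 1 [43T→89T]: running ratio 43/89, sense −
mesh 2 [89T→66T]: running ratio 43/66, sense +
ω_out/ω_in = 43/66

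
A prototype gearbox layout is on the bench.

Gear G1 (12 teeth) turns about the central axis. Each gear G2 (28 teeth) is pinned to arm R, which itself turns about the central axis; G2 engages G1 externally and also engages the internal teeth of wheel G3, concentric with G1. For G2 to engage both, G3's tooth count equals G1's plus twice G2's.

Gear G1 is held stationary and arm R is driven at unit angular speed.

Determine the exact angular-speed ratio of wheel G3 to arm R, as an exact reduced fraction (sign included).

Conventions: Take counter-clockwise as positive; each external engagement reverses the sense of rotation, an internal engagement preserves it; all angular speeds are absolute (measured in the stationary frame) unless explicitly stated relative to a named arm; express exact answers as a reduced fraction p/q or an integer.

class = planetary set [G3 = 12+2·28 = 68; Willis about the carrier]
ring teeth: 12 + 2·28 = 68
12(ω_sun−ω_arm) = −68(ω_ring−ω_arm),  ω_sun = 0, ω_arm = 1
ω_ring = 1 − (12/68)(0−1) = 20/17
ω_out/ω_in = 20/17

20/17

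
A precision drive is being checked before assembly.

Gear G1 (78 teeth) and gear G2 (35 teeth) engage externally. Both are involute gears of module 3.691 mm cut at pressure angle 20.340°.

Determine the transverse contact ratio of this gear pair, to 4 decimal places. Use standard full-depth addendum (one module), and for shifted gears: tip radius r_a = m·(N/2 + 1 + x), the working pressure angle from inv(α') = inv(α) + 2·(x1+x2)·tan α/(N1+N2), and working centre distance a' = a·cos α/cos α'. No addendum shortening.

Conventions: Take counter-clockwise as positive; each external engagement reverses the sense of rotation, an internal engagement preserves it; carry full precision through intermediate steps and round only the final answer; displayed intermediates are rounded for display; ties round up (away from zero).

1.7365

single-mesh involute tooth geometry (78T engaging 35T at module 3.691)
base radii: r_b1 = 134.973276, r_b2 = 60.564932
tip radii: r_a1 = 147.640000, r_a2 = 68.283500
no profile shift: α' = α, a' = a
action lengths: √(r_a1²−r_b1²) = 59.831299, √(r_a2²−r_b2²) = 31.536097
base pitch p_b = π·m·cos α = 10.872591
CR = (59.831299 + 31.536097 − 208.541500·sin 20.34000°)/10.872591 = 1.736512
contact ratio ≈ 1.7365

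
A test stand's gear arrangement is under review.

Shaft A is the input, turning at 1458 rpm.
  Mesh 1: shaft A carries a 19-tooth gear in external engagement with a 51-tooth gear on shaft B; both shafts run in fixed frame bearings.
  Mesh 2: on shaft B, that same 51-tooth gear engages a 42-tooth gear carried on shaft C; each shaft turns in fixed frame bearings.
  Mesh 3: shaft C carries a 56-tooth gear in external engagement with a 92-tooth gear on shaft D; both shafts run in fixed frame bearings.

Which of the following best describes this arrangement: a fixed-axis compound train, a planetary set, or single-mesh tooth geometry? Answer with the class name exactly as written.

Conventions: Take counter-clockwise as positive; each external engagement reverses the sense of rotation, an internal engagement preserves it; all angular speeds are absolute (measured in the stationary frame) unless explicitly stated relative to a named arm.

fixed-axis compound train

class = fixed-axis compound train [3 meshes; 3 ratios multiply, 3 sense flips]
classification: fixed-axis compound train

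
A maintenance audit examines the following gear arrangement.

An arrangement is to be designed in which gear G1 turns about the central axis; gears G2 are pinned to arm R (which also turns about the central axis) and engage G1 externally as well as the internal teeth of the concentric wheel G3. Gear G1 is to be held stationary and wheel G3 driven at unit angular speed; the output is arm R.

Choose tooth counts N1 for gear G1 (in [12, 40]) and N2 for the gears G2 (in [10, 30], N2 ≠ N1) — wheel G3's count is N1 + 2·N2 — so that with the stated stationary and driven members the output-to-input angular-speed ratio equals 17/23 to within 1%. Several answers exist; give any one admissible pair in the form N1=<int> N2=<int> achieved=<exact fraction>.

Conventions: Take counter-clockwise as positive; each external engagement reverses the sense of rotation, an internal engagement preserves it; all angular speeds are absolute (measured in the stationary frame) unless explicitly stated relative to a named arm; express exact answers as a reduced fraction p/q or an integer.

planetary set to be sized for 17/23 (Willis relation)
Willis with ω_sun = 0: ω_arm/ω_ring = N3/(N1+N3); set equal to 17/23  ⇒  N3/N1 = (17/23)/(1 − 17/23) = 17/6
N3 = N1 + 2·N2  ⇒  N2/N1 = (N3/N1 − 1)/2 = (17/6 − 1)/2 = 11/12
smallest multiple with N1 ≥ 12 and N2 ≥ 10: k = 1  ⇒  N1 = 1·12 = 12, N2 = 1·11 = 11 (N1 ≤ 40, N2 ≤ 30, N2 ≠ N1 ✓), N3 = 12 + 2·11 = 34
check: N3/(N1+N3) with N1 = 12, N3 = 34 gives 17/23; |achieved − target| = 0 ≤ 17/2300 ✓

N1=12 N2=11 achieved=17/23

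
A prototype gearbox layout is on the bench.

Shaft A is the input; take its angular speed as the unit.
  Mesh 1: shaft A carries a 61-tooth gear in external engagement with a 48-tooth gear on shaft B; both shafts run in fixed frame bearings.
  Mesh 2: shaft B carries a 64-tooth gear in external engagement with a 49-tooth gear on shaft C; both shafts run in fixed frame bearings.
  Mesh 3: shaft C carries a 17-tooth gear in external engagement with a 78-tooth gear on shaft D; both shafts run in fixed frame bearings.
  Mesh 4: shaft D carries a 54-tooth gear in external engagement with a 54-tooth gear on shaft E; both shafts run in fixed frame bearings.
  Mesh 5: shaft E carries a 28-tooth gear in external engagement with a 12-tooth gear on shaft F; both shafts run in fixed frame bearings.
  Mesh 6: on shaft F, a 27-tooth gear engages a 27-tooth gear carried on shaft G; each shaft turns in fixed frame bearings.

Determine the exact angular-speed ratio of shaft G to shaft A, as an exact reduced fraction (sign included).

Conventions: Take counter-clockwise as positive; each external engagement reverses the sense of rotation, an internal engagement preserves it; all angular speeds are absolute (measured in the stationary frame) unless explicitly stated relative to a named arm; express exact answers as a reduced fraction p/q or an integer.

2074/2457

class = fixed-axis compound train [6 meshes; 6 ratios multiply, 6 sense flips]
mesh 1 [61T→48T]: running ratio 61/48, sense −
mesh 2 [64T→49T]: running ratio 244/147, sense +
mesh 3 [17T→78T]: running ratio 2074/5733, sense −
mesh 4 [54T→54T]: running ratio 2074/5733, sense +
mesh 5 [28T→12T]: running ratio 2074/2457, sense −
mesh 6 [27T→27T]: running ratio 2074/2457, sense +
ω_out/ω_in = 2074/2457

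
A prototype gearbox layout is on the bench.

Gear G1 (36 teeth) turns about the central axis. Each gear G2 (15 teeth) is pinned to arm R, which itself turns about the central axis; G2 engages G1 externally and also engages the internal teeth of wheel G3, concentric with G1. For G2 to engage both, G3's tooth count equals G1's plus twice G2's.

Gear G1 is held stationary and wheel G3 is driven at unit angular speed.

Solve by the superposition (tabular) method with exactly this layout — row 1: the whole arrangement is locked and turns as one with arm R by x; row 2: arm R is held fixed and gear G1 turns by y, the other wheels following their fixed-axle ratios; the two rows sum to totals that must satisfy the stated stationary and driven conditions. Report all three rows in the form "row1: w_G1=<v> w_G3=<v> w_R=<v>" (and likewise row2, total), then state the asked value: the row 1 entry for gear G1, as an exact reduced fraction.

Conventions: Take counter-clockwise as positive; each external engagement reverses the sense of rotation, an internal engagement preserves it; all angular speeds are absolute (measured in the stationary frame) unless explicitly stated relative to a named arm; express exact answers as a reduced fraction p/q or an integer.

planetary set (36T centre, 15T on arm, 66T internal) — Willis relation
row 1 (train locked, turned with arm): all members turn x
row 2 (arm held, sun turns y): ω_ring = −(36/66)·y, ω_arm = 0
boundary: total ω_sun = x + y = 0 and total ω_ring = x − (36/66)·y = 1  ⇒  y = -11/17, x = 11/17
row 2 ring = −(36/66)·(-11/17) = 6/17
totals (row 1 + row 2): sun 11/17 + (-11/17) = 0, ring 11/17 + 6/17 = 1, arm 11/17 + 0 = 11/17
asked cell (row1, sun) = 11/17

row1: w_G1=11/17 w_G3=11/17 w_R=11/17
row2: w_G1=-11/17 w_G3=6/17 w_R=0
total: w_G1=0 w_G3=1 w_R=11/17
asked value: 11/17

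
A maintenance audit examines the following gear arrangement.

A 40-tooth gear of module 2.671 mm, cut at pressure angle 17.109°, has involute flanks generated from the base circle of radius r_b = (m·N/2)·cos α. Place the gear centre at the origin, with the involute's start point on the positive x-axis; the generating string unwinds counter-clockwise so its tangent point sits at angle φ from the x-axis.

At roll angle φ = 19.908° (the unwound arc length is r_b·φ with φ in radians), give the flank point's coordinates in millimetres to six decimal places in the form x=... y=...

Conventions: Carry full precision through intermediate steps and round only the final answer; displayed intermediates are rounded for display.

topology: single-mesh involute geometry — m = 2.671, N = 40
pitch radius r_p = m·N/2 = 2.671·40/2 = 53.420000
base radius r_b = r_p·cos α = 53.420000·cos 17.109° = 51.055995
roll angle φ = 19.908° = 0.34746015 rad
x = r_b·(cos φ + φ·sin φ) = 54.045555
y = r_b·(sin φ − φ·cos φ) = 0.705323

x=54.045555 y=0.705323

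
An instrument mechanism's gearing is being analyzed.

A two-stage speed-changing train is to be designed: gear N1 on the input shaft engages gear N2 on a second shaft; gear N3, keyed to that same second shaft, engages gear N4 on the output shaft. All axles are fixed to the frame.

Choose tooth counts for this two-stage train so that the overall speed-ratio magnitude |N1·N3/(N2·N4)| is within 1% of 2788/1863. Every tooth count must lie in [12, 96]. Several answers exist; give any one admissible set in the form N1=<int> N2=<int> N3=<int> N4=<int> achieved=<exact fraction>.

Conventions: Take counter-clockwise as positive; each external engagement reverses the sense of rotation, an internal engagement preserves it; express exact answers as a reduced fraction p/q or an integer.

design class (target 2788/1863): fixed-axis compound train
target = 2788/1863 in lowest terms: an exact hit needs N1·N3 = k·2788 and N2·N4 = k·1863 for one integer k, every count in [12, 96]; additionally prefer no 1:1 stage (N1 ≠ N2, N3 ≠ N4)
k = 1: N1·N3 = 2788 = 34·82, N2·N4 = 1863 = 23·81
achieved = 34·82/(23·81) = 2788/1863; |achieved − target| = 0 ≤ 697/46575 ✓

N1=34 N2=23 N3=82 N4=81 achieved=2788/1863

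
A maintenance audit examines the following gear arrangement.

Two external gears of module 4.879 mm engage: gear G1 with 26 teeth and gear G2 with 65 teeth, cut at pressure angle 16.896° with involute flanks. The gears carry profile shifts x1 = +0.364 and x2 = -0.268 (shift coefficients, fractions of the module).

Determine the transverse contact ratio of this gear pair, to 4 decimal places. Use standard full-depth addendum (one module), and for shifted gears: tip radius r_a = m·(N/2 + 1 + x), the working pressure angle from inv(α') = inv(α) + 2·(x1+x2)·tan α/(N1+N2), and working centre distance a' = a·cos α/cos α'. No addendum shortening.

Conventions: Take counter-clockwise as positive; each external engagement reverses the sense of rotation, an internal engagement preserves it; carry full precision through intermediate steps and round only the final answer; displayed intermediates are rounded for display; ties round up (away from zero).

single-mesh involute tooth geometry (26T engaging 65T at module 4.879)
base radii: r_b1 = 60.689102, r_b2 = 151.722756
tip radii: r_a1 = 70.081956, r_a2 = 162.138928
inv(α') = inv(16.896°) + 2·(+0.364-0.268)·tan α/(26+65) = 0.00949702  ⇒  α' = 17.28443°
a' = a·cos α / cos α' = 221.9945·cos 16.896°/cos 17.28443° = 222.457696
action lengths: √(r_a1²−r_b1²) = 35.047303, √(r_a2²−r_b2²) = 57.177245
base pitch p_b = π·m·cos α = 14.666188
CR = (35.047303 + 57.177245 − 222.457696·sin 17.28443°)/14.666188 = 1.781577
contact ratio ≈ 1.7816

1.7816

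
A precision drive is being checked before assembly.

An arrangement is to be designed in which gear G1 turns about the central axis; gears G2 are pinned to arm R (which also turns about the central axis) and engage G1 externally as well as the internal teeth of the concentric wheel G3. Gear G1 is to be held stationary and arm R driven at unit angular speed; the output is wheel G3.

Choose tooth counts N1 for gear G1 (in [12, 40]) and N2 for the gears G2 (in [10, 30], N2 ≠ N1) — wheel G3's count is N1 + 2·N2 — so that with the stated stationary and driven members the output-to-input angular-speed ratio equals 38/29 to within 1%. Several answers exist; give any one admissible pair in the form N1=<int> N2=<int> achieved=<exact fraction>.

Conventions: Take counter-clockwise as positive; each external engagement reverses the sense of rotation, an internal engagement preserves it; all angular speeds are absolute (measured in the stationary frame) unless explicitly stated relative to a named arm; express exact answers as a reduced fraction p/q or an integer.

N1=18 N2=20 achieved=38/29

class = planetary set [ratio 38/29 wanted; Willis about the carrier]
Willis with ω_sun = 0: ω_ring/ω_arm = (N1+N3)/N3; set equal to 38/29  ⇒  N3/N1 = 1/(38/29 − 1) = 29/9
N3 = N1 + 2·N2  ⇒  N2/N1 = (N3/N1 − 1)/2 = (29/9 − 1)/2 = 10/9
smallest multiple with N1 ≥ 12 and N2 ≥ 10: k = 2  ⇒  N1 = 2·9 = 18, N2 = 2·10 = 20 (N1 ≤ 40, N2 ≤ 30, N2 ≠ N1 ✓), N3 = 18 + 2·20 = 58
check: (N1+N3)/N3 with N1 = 18, N3 = 58 gives 38/29; |achieved − target| = 0 ≤ 19/1450 ✓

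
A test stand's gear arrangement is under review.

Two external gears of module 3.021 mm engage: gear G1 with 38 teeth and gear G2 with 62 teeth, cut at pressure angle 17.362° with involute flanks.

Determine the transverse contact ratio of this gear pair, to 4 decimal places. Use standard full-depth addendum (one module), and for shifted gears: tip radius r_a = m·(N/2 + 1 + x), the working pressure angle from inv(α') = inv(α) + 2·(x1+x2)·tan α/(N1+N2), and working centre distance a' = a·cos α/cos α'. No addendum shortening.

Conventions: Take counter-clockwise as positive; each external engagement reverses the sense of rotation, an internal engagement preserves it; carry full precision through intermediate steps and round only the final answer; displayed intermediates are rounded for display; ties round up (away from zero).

single-mesh involute tooth geometry (38T engaging 62T at module 3.021)
base radii: r_b1 = 54.783813, r_b2 = 89.384115
tip radii: r_a1 = 60.420000, r_a2 = 96.672000
no profile shift: α' = α, a' = a
action lengths: √(r_a1²−r_b1²) = 25.481567, √(r_a2²−r_b2²) = 36.823301
base pitch p_b = π·m·cos α = 9.058338
CR = (25.481567 + 36.823301 − 151.050000·sin 17.36200°)/9.058338 = 1.902155
contact ratio ≈ 1.9022

1.9022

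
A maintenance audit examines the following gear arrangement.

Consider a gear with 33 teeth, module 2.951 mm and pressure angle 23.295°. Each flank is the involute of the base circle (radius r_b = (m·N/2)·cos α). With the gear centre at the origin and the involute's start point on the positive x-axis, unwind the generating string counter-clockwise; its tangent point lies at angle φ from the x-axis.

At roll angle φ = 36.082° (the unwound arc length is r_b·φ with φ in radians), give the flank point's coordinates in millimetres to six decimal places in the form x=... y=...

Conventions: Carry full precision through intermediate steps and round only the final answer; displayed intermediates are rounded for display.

x=52.730230 y=3.577534

single-mesh involute tooth geometry (33T wheel at module 2.951)
pitch radius r_p = m·N/2 = 2.951·33/2 = 48.691500
base radius r_b = r_p·cos α = 48.691500·cos 23.295° = 44.722213
roll angle φ = 36.082° = 0.62974970 rad
x = r_b·(cos φ + φ·sin φ) = 52.730230
y = r_b·(sin φ − φ·cos φ) = 3.577534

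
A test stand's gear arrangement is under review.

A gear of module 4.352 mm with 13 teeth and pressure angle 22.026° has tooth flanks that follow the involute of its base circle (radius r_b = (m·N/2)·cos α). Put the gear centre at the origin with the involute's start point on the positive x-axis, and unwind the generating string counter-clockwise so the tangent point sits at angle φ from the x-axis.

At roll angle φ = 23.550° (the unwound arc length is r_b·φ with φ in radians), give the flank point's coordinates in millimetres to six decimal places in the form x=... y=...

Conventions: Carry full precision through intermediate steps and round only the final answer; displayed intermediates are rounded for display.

single-mesh involute tooth geometry (13T wheel at module 4.352)
pitch radius r_p = m·N/2 = 4.352·13/2 = 28.288000
base radius r_b = r_p·cos α = 28.288000·cos 22.026° = 26.223365
roll angle φ = 23.550° = 0.41102504 rad
x = r_b·(cos φ + φ·sin φ) = 28.345792
y = r_b·(sin φ − φ·cos φ) = 0.596784

x=28.345792 y=0.596784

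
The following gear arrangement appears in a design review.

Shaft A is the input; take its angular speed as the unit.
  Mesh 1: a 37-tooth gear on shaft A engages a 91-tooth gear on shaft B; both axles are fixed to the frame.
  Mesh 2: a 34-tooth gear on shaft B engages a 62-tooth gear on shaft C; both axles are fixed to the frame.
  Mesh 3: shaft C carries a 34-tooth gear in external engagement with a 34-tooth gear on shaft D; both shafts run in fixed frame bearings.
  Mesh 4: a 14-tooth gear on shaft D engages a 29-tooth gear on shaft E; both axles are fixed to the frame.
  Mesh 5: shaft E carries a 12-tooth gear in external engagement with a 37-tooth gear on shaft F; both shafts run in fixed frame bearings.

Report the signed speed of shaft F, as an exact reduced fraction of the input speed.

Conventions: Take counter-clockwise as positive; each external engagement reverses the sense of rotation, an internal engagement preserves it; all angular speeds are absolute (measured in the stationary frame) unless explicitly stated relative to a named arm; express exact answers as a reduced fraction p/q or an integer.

-408/11687

5-mesh fixed-axis compound train (all bearings frame-fixed)
mesh 1 [37T→91T]: |ω|/ω_in = 1×37/91 = 37/91, sense flips to −
mesh 2 [34T→62T]: |ω|/ω_in = (37/91)×34/62 = 629/2821, sense flips to +
mesh 3 [34T→34T]: |ω|/ω_in = (629/2821)×34/34 = 629/2821, sense flips to −
mesh 4 [14T→29T]: |ω|/ω_in = (629/2821)×14/29 = 1258/11687, sense flips to +
mesh 5 [12T→37T]: |ω|/ω_in = (1258/11687)×12/37 = 408/11687, sense flips to −
signed output speed (× input speed) = -408/11687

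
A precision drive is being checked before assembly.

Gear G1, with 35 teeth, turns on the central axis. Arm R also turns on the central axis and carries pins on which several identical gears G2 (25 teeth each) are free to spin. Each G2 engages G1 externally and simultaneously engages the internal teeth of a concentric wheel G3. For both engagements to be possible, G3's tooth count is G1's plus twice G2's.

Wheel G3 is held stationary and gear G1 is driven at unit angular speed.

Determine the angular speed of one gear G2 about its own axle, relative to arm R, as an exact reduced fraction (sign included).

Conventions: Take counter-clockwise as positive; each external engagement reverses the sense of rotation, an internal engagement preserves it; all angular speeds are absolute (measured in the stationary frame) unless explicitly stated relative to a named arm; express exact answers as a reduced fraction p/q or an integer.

class = planetary set [G3 = 35+2·25 = 85; Willis about the carrier]
ring teeth: 35 + 2·25 = 85
35(ω_sun−ω_arm) = −85(ω_ring−ω_arm),  ω_ring = 0, ω_sun = 1
35(1−ω_arm) = −85(0−ω_arm)  ⇒  120·ω_arm = 35  ⇒  ω_arm = 7/24
sun–planet mesh: 35·(1−7/24) = −25·(ω_p−ω_arm)  ⇒  ω_p−ω_arm = -119/120
exact speed ratio = -119/120

-119/120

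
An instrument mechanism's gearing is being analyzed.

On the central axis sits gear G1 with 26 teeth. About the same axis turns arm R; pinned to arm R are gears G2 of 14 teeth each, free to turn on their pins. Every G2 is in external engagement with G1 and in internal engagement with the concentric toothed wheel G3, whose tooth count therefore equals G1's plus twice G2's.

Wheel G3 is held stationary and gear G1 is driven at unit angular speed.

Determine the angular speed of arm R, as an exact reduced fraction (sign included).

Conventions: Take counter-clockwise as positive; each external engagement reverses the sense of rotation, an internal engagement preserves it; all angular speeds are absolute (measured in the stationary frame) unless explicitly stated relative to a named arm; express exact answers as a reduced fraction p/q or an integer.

class = planetary set [G3 = 26+2·14 = 54; Willis about the carrier]
ring teeth: 26 + 2·14 = 54
26(ω_sun−ω_arm) = −54(ω_ring−ω_arm),  ω_ring = 0, ω_sun = 1
26(1−ω_arm) = −54(0−ω_arm)  ⇒  80·ω_arm = 26  ⇒  ω_arm = 13/40
exact speed ratio = 13/40

13/40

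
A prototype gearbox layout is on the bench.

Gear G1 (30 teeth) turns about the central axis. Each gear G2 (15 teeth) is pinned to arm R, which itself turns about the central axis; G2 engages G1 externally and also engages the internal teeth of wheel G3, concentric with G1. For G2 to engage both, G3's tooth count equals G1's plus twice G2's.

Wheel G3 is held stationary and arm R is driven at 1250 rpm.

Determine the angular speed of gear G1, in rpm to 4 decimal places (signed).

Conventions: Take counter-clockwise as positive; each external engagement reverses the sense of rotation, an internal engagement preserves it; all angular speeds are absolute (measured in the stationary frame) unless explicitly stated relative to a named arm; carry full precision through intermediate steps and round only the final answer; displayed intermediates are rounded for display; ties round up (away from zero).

+3750.0000 rpm

class = planetary set [G3 = 30+2·15 = 60; Willis about the carrier]
normalise by the input: solve with ω_arm = 1, then scale by 1250 rpm
ring teeth: 30 + 2·15 = 60
30(ω_sun−ω_arm) = −60(ω_ring−ω_arm),  ω_ring = 0, ω_arm = 1
ω_sun = 1 − (60/30)(0−1) = 3
scale: ω_sun = 3 × 1250 rpm = +3750.0000 rpm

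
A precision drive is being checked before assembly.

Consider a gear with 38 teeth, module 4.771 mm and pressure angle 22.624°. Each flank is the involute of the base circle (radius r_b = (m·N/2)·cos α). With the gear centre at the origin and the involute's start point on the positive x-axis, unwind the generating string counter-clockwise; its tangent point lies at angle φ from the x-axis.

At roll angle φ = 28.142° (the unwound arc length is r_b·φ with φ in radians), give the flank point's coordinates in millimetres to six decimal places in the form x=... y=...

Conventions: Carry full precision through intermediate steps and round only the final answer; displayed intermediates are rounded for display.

recognized (one wheel, involute flank): single-mesh tooth geometry, m = 4.771, N = 38
pitch radius r_p = m·N/2 = 4.771·38/2 = 90.649000
base radius r_b = r_p·cos α = 90.649000·cos 22.624° = 83.673484
roll angle φ = 28.142° = 0.49117056 rad
x = r_b·(cos φ + φ·sin φ) = 93.165912
y = r_b·(sin φ − φ·cos φ) = 3.225893

x=93.165912 y=3.225893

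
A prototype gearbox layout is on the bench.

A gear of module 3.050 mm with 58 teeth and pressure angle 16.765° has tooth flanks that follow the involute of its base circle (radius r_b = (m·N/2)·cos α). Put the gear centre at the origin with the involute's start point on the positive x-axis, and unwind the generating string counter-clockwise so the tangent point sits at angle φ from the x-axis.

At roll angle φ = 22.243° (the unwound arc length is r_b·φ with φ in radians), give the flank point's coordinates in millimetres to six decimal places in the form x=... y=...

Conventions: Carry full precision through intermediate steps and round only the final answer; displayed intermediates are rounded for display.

x=90.833909 y=1.626920

recognized (one wheel, involute flank): single-mesh tooth geometry, m = 3.050, N = 58
pitch radius r_p = m·N/2 = 3.050·58/2 = 88.450000
base radius r_b = r_p·cos α = 88.450000·cos 16.765° = 84.690510
roll angle φ = 22.243° = 0.38821359 rad
x = r_b·(cos φ + φ·sin φ) = 90.833909
y = r_b·(sin φ − φ·cos φ) = 1.626920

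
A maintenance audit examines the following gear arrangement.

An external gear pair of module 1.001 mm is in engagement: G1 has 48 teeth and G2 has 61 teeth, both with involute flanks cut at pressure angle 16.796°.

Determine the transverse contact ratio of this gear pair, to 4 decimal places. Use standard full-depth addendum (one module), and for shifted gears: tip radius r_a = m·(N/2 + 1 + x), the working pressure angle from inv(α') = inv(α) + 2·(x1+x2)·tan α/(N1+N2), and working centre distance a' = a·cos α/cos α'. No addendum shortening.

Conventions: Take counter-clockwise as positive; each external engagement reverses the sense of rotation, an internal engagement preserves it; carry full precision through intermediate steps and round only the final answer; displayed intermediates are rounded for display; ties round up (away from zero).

topology: single-mesh involute geometry — m = 1.001, 48T/61T pair
base radii: r_b1 = 22.999128, r_b2 = 29.228059
tip radii: r_a1 = 25.025000, r_a2 = 31.531500
no profile shift: α' = α, a' = a
action lengths: √(r_a1²−r_b1²) = 9.863606, √(r_a2²−r_b2²) = 11.830303
base pitch p_b = π·m·cos α = 3.010579
CR = (9.863606 + 11.830303 − 54.554500·sin 16.79600°)/3.010579 = 1.969578
contact ratio ≈ 1.9696

1.9696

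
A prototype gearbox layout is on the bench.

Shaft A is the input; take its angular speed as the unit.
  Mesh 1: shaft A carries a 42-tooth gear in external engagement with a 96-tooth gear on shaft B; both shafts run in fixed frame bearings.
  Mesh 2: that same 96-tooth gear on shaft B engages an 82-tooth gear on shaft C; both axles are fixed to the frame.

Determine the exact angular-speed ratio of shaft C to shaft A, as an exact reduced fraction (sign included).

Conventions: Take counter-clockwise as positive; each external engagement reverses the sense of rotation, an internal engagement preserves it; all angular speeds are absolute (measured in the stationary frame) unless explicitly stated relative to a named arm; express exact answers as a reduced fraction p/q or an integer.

21/41

class = fixed-axis compound train [2 meshes; 2 ratios multiply, 2 sense flips]
mesh 1 [42T→96T]: running ratio 7/16, sense −
mesh 2 [96T→82T]: running ratio 21/41, sense +
ω_out/ω_in = 21/41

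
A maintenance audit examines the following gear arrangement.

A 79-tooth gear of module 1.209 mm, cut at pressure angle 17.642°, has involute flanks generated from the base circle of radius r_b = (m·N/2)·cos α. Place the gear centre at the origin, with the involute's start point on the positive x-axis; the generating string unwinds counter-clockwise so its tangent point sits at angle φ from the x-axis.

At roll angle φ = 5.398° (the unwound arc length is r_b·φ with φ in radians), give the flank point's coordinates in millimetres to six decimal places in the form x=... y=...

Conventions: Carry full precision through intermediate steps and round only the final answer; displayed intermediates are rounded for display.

x=45.711024 y=0.012674

topology: single-mesh involute geometry — m = 1.209, N = 79
pitch radius r_p = m·N/2 = 1.209·79/2 = 47.755500
base radius r_b = r_p·cos α = 47.755500·cos 17.642° = 45.509500
roll angle φ = 5.398° = 0.09421287 rad
x = r_b·(cos φ + φ·sin φ) = 45.711024
y = r_b·(sin φ − φ·cos φ) = 0.012674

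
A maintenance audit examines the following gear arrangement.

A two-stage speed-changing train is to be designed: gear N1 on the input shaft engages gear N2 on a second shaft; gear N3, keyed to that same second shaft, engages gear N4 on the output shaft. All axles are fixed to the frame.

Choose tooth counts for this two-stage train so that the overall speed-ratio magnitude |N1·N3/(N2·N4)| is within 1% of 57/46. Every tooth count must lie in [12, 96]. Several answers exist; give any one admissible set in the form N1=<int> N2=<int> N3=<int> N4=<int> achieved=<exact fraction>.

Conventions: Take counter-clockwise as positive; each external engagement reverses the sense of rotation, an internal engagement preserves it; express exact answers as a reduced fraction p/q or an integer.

N1=18 N2=12 N3=19 N4=23 achieved=57/46

2-stage fixed-axis compound train for ratio 57/46
target = 57/46 in lowest terms: an exact hit needs N1·N3 = k·57 and N2·N4 = k·46 for one integer k, every count in [12, 96]; additionally prefer no 1:1 stage (N1 ≠ N2, N3 ≠ N4)
k = 1…5: no 1:1-free in-range split of k·57 and k·46 into factor pairs; take k = 6
k = 6: N1·N3 = 342 = 18·19, N2·N4 = 276 = 12·23
achieved = 18·19/(12·23) = 57/46; |achieved − target| = 0 ≤ 57/4600 ✓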